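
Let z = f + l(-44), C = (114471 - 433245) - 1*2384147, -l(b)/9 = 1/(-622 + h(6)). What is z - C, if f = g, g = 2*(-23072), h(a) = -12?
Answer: 1684396627/634 ≈ 2.6568e+6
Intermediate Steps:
l(b) = 9/634 (l(b) = -9/(-622 - 12) = -9/(-634) = -9*(-1/634) = 9/634)
C = -2702921 (C = -318774 - 2384147 = -2702921)
g = -46144
f = -46144
z = -29255287/634 (z = -46144 + 9/634 = -29255287/634 ≈ -46144.)
z - C = -29255287/634 - 1*(-2702921) = -29255287/634 + 2702921 = 1684396627/634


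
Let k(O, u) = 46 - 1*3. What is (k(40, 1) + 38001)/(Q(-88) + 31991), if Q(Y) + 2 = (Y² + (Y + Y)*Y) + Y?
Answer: 38044/55133 ≈ 0.69004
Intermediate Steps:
k(O, u) = 43 (k(O, u) = 46 - 3 = 43)
Q(Y) = -2 + Y + 3*Y² (Q(Y) = -2 + ((Y² + (Y + Y)*Y) + Y) = -2 + ((Y² + (2*Y)*Y) + Y) = -2 + ((Y² + 2*Y²) + Y) = -2 + (3*Y² + Y) = -2 + (Y + 3*Y²) = -2 + Y + 3*Y²)
(k(40, 1) + 38001)/(Q(-88) + 31991) = (43 + 38001)/((-2 - 88 + 3*(-88)²) + 31991) = 38044/((-2 - 88 + 3*7744) + 31991) = 38044/((-2 - 88 + 23232) + 31991) = 38044/(23142 + 31991) = 38044/55133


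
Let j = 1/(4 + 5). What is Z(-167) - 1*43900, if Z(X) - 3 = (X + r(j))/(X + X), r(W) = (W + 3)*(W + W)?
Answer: -1187575967/27054 ≈ -43897.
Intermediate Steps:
j = ⅑ (j = 1/9 = ⅑ ≈ 0.11111)
r(W) = 2*W*(3 + W) (r(W) = (3 + W)*(2*W) = 2*W*(3 + W))
Z(X) = 3 + (56/81 + X)/(2*X) (Z(X) = 3 + (X + 2*(⅑)*(3 + ⅑))/(X + X) = 3 + (X + 2*(⅑)*(28/9))/((2*X)) = 3 + (X + 56/81)*(1/(2*X)) = 3 + (56/81 + X)*(1/(2*X)) = 3 + (56/81 + X)/(2*X))
Z(-167) - 1*43900 = (7/162)*(8 + 81*(-167))/(-167) - 1*43900 = (7/162)*(-1/167)*(8 - 13527) - 43900 = (7/162)*(-1/167)*(-13519) - 43900 = 94633/27054 - 43900 = -1187575967/27054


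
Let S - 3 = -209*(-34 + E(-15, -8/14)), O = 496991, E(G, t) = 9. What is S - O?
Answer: -491763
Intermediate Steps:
S = 5228 (S = 3 - 209*(-34 + 9) = 3 - 209*(-25) = 3 + 5225 = 5228)
S - O = 5228 - 1*496991 = 5228 - 496991 = -491763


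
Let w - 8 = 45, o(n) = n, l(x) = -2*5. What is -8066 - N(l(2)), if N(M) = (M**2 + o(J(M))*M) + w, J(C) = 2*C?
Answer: -8419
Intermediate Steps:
l(x) = -10
w = 53 (w = 8 + 45 = 53)
N(M) = 53 + 3*M**2 (N(M) = (M**2 + (2*M)*M) + 53 = (M**2 + 2*M**2) + 53 = 3*M**2 + 53 = 53 + 3*M**2)
-8066 - N(l(2)) = -8066 - (53 + 3*(-10)**2) = -8066 - (53 + 3*100) = -8066 - (53 + 300) = -8066 - 1*353 = -8066 - 353 = -8419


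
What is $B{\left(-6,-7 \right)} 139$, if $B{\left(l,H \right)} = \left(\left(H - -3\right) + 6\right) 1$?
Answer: $278$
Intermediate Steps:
$B{\left(l,H \right)} = 9 + H$ ($B{\left(l,H \right)} = \left(\left(H + 3\right) + 6\right) 1 = \left(\left(3 + H\right) + 6\right) 1 = \left(9 + H\right) 1 = 9 + H$)
$B{\left(-6,-7 \right)} 139 = \left(9 - 7\right) 139 = 2 \cdot 139 = 278$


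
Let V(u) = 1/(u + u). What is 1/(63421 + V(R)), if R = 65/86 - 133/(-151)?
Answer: 21253/1347893006 ≈ 1.5768e-5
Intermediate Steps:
R = 21253/12986 (R = 65*(1/86) - 133*(-1/151) = 65/86 + 133/151 = 21253/12986 ≈ 1.6366)
V(u) = 1/(2*u)
1/(63421 + V(R)) = 1/(63421 + 1/(2*(21253/12986))) = 1/(63421 + (½)*(12986/21253)) = 1/(63421 + 6493/21253) = 1/(1347893006/21253) = 21253/1347893006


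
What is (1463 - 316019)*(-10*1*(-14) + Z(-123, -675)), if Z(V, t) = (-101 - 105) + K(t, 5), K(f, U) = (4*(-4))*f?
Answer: -3376444104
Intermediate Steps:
K(f, U) = -16*f
Z(V, t) = -206 - 16*t (Z(V, t) = (-101 - 105) - 16*t = -206 - 16*t)
(1463 - 316019)*(-10*1*(-14) + Z(-123, -675)) = (1463 - 316019)*(-10*1*(-14) + (-206 - 16*(-675))) = -314556*(-10*(-14) + (-206 + 10800)) = -314556*(140 + 10594) = -314556*10734 = -3376444104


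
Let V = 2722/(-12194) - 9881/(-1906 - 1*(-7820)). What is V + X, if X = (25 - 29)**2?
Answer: 508629117/36057658 ≈ 14.106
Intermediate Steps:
V = -68293411/36057658 (V = 2722*(-1/12194) - 9881/(-1906 + 7820) = -1361/6097 - 9881/5914 = -68293411/36057658 ≈ -1.8940)
X = 16 (X = (-4)**2 = 16)
V + X = -68293411/36057658 + 16 = 508629117/36057658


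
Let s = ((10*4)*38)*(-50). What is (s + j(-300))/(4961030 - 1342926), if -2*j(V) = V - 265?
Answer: -151435/7236208 ≈ -0.020927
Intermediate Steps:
j(V) = 265/2 - V/2 (j(V) = -(V - 265)/2 = -(-265 + V)/2 = 265/2 - V/2)
s = -76000 (s = (40*38)*(-50) = 1520*(-50) = -76000)
(s + j(-300))/(4961030 - 1342926) = (-76000 + (265/2 - ½*(-300)))/(4961030 - 1342926) = (-76000 + (265/2 + 150))/3618104 = (-76000 + 565/2)*(1/3618104) = -151435/2*1/3618104 = -151435/7236208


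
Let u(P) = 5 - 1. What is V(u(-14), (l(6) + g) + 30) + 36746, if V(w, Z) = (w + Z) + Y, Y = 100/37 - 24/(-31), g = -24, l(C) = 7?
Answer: 42171149/1147 ≈ 36767.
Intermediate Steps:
u(P) = 4
Y = 3988/1147 (Y = 100*(1/37) - 24*(-1/31) = 100/37 + 24/31 = 3988/1147 ≈ 3.4769)
V(w, Z) = 3988/1147 + Z + w (V(w, Z) = (w + Z) + 3988/1147 = (Z + w) + 3988/1147 = 3988/1147 + Z + w)
V(u(-14), (l(6) + g) + 30) + 36746 = (3988/1147 + ((7 - 24) + 30) + 4) + 36746 = (3988/1147 + (-17 + 30) + 4) + 36746 = (3988/1147 + 13 + 4) + 36746 = 23487/1147 + 36746 = 42171149/1147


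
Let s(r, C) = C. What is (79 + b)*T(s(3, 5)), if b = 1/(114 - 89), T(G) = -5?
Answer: -1976/5 ≈ -395.20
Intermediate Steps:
b = 1/25 ≈ 0.040000
(79 + b)*T(s(3, 5)) = (79 + 1/25)*(-5) = (1976/25)*(-5) = -1976/5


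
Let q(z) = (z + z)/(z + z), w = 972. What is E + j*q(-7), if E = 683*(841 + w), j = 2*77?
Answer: 1238433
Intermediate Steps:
q(z) = 1 (q(z) = (2*z)/((2*z)) = (2*z)*(1/(2*z)) = 1)
j = 154
E = 1238279 (E = 683*(841 + 972) = 683*1813 = 1238279)
E + j*q(-7) = 1238279 + 154*1 = 1238279 + 154 = 1238433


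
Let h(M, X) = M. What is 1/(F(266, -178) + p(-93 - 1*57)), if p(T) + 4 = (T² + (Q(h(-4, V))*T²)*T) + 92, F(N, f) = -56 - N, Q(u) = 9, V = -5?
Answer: -1/30352734 ≈ -3.2946e-8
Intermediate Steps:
p(T) = 88 + T² + 9*T³ (p(T) = -4 + ((T² + (9*T²)*T) + 92) = -4 + ((T² + 9*T³) + 92) = -4 + (92 + T² + 9*T³) = 88 + T² + 9*T³)
1/(F(266, -178) + p(-93 - 1*57)) = 1/((-56 - 1*266) + (88 + (-93 - 1*57)² + 9*(-93 - 1*57)³)) = 1/((-56 - 266) + (88 + (-93 - 57)² + 9*(-93 - 57)³)) = 1/(-322 + (88 + (-150)² + 9*(-150)³)) = 1/(-322 + (88 + 22500 + 9*(-3375000))) = 1/(-322 + (88 + 22500 - 30375000)) = 1/(-322 - 30352412) = 1/(-30352734) = -1/30352734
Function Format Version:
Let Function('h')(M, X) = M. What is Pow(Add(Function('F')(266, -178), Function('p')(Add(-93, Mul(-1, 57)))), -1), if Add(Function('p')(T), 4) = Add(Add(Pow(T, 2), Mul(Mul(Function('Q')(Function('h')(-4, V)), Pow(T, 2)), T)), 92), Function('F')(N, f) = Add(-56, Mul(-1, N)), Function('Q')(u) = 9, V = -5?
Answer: Rational(-1, 30352734) ≈ -3.2946e-8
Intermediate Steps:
Function('p')(T) = Add(88, Pow(T, 2), Mul(9, Pow(T, 3))) (Function('p')(T) = Add(-4, Add(Add(Pow(T, 2), Mul(Mul(9, Pow(T, 2)), T)), 92)) = Add(-4, Add(Add(Pow(T, 2), Mul(9, Pow(T, 3))), 92)) = Add(-4, Add(92, Pow(T, 2), Mul(9, Pow(T, 3)))) = Add(88, Pow(T, 2), Mul(9, Pow(T, 3))))
Pow(Add(Function('F')(266, -178), Function('p')(Add(-93, Mul(-1, 57)))), -1) = Pow(Add(Add(-56, Mul(-1, 266)), Add(88, Pow(Add(-93, Mul(-1, 57)), 2), Mul(9, Pow(Add(-93, Mul(-1, 57)), 3)))), -1) = Pow(Add(Add(-56, -266), Add(88, Pow(Add(-93, -57), 2), Mul(9, Pow(Add(-93, -57), 3)))), -1) = Pow(Add(-322, Add(88, Pow(-150, 2), Mul(9, Pow(-150, 3)))), -1) = Pow(Add(-322, Add(88, 22500, Mul(9, -3375000))), -1) = Pow(Add(-322, Add(88, 22500, -30375000)), -1) = Pow(Add(-322, -30352412), -1) = Pow(-30352734, -1) = Rational(-1, 30352734)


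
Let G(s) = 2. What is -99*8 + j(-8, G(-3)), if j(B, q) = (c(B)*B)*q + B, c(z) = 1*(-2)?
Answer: -768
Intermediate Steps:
c(z) = -2
j(B, q) = B - 2*B*q (j(B, q) = (-2*B)*q + B = -2*B*q + B = B - 2*B*q)
-99*8 + j(-8, G(-3)) = -99*8 - 8*(1 - 2*2) = -792 - 8*(1 - 4) = -792 - 8*(-3) = -792 + 24 = -768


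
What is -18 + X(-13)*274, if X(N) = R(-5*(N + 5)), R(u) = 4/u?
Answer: 47/5 ≈ 9.4000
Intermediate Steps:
X(N) = 4/(-25 - 5*N) (X(N) = 4/((-5*(N + 5))) = 4/((-5*(5 + N))) = 4/(-25 - 5*N))
-18 + X(-13)*274 = -18 - 4/(25 + 5*(-13))*274 = -18 - 4/(25 - 65)*274 = -18 - 4/(-40)*274 = -18 - 4*(-1/40)*274 = -18 + (1/10)*274 = -18 + 137/5 = 47/5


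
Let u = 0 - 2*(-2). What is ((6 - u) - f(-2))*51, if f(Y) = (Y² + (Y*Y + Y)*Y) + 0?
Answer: 102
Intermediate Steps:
u = 4 (u = 0 - 1*(-4) = 0 + 4 = 4)
f(Y) = Y² + Y*(Y + Y²) (f(Y) = (Y² + (Y² + Y)*Y) + 0 = (Y² + (Y + Y²)*Y) + 0 = (Y² + Y*(Y + Y²)) + 0 = Y² + Y*(Y + Y²))
((6 - u) - f(-2))*51 = ((6 - 1*4) - (-2)²*(2 - 2))*51 = ((6 - 4) - 4*0)*51 = (2 - 1*0)*51 = (2 + 0)*51 = 2*51 = 102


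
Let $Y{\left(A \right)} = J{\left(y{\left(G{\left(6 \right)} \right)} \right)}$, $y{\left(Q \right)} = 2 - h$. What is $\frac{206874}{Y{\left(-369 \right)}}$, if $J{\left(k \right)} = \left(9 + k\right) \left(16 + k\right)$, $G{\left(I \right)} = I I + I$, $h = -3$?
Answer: $\frac{34479}{49} \approx 703.65$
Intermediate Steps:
$G{\left(I \right)} = I + I^{2}$ ($G{\left(I \right)} = I^{2} + I = I + I^{2}$)
$y{\left(Q \right)} = 5$ ($y{\left(Q \right)} = 2 - -3 = 2 + 3 = 5$)
$Y{\left(A \right)} = 294$ ($Y{\left(A \right)} = 144 + 5^{2} + 25 \cdot 5 = 144 + 25 + 125 = 294$)
$\frac{206874}{Y{\left(-369 \right)}} = \frac{206874}{294} = 206874 \cdot \frac{1}{294} = \frac{34479}{49}$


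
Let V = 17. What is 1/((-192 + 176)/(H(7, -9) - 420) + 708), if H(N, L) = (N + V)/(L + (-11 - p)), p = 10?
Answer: 263/186214 ≈ 0.0014124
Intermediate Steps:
H(N, L) = (17 + N)/(-21 + L) (H(N, L) = (N + 17)/(L + (-11 - 1*10)) = (17 + N)/(L + (-11 - 10)) = (17 + N)/(L - 21) = (17 + N)/(-21 + L))
1/((-192 + 176)/(H(7, -9) - 420) + 708) = 1/((-192 + 176)/((17 + 7)/(-21 - 9) - 420) + 708) = 1/(-16/(24/(-30) - 420) + 708) = 1/(-16/(-1/30*24 - 420) + 708) = 1/(-16/(-⅘ - 420) + 708) = 1/(-16/(-2104/5) + 708) = 1/(-16*(-5/2104) + 708) = 1/(10/263 + 708) = 1/(186214/263) = 263/186214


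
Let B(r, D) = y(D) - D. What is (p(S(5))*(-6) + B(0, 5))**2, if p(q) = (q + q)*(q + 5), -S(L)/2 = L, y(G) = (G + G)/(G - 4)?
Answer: 354025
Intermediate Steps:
y(G) = 2*G/(-4 + G) (y(G) = (2*G)/(-4 + G) = 2*G/(-4 + G))
B(r, D) = -D + 2*D/(-4 + D) (B(r, D) = 2*D/(-4 + D) - D = -D + 2*D/(-4 + D))
S(L) = -2*L
p(q) = 2*q*(5 + q) (p(q) = (2*q)*(5 + q) = 2*q*(5 + q))
(p(S(5))*(-6) + B(0, 5))**2 = ((2*(-2*5)*(5 - 2*5))*(-6) + 5*(6 - 1*5)/(-4 + 5))**2 = ((2*(-10)*(5 - 10))*(-6) + 5*(6 - 5)/1)**2 = ((2*(-10)*(-5))*(-6) + 5*1*1)**2 = (100*(-6) + 5)**2 = (-600 + 5)**2 = (-595)**2 = 354025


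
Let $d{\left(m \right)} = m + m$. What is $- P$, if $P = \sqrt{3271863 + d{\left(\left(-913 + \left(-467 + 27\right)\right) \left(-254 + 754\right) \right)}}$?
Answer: $- 3 \sqrt{213207} \approx -1385.2$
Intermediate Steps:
$d{\left(m \right)} = 2 m$
$P = 3 \sqrt{213207}$ ($P = \sqrt{3271863 + 2 \left(-913 + \left(-467 + 27\right)\right) \left(-254 + 754\right)} = \sqrt{3271863 + 2 \left(-913 - 440\right) 500} = \sqrt{3271863 + 2 \left(\left(-1353\right) 500\right)} = \sqrt{3271863 + 2 \left(-676500\right)} = \sqrt{3271863 - 1353000} = \sqrt{1918863} = 3 \sqrt{213207} \approx 1385.2$)
$- P = - 3 \sqrt{213207}$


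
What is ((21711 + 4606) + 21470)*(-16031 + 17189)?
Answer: 55337346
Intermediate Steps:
((21711 + 4606) + 21470)*(-16031 + 17189) = (26317 + 21470)*1158 = 47787*1158 = 55337346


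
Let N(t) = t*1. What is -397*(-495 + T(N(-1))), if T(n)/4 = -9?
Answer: 210807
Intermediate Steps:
N(t) = t
T(n) = -36 (T(n) = 4*(-9) = -36)
-397*(-495 + T(N(-1))) = -397*(-495 - 36) = -397*(-531) = 210807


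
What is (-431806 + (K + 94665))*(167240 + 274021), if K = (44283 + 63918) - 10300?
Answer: -105567281640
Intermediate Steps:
K = 97901 (K = 108201 - 10300 = 97901)
(-431806 + (K + 94665))*(167240 + 274021) = (-431806 + (97901 + 94665))*(167240 + 274021) = (-431806 + 192566)*441261 = -239240*441261 = -105567281640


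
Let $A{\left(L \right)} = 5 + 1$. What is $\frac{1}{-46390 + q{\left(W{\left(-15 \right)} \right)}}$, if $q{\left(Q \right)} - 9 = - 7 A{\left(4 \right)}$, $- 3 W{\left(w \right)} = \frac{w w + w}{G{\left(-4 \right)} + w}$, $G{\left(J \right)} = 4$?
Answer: $- \frac{1}{46423} \approx -2.1541 \cdot 10^{-5}$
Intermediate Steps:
$A{\left(L \right)} = 6$
$W{\left(w \right)} = - \frac{w + w^{2}}{3 \left(4 + w\right)}$ ($W{\left(w \right)} = - \frac{\left(w w + w\right) \frac{1}{4 + w}}{3} = - \frac{\left(w^{2} + w\right) \frac{1}{4 + w}}{3} = - \frac{\left(w + w^{2}\right) \frac{1}{4 + w}}{3} = - \frac{\frac{1}{4 + w} \left(w + w^{2}\right)}{3} = - \frac{w + w^{2}}{3 \left(4 + w\right)}$)
$q{\left(Q \right)} = -33$ ($q{\left(Q \right)} = 9 - 42 = -33$)
$\frac{1}{-46390 + q{\left(W{\left(-15 \right)} \right)}} = \frac{1}{-46390 - 33} = \frac{1}{-46423} = - \frac{1}{46423}$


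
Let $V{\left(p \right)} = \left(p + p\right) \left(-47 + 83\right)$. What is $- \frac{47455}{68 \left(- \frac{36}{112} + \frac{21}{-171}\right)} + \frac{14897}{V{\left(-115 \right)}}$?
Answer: $\frac{156598479059}{99798840} \approx 1569.1$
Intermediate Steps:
$V{\left(p \right)} = 72 p$ ($V{\left(p \right)} = 2 p 36 = 72 p$)
$- \frac{47455}{68 \left(- \frac{36}{112} + \frac{21}{-171}\right)} + \frac{14897}{V{\left(-115 \right)}} = - \frac{47455}{68 \left(- \frac{36}{112} + \frac{21}{-171}\right)} + \frac{14897}{72 \left(-115\right)} = - \frac{47455}{68 \left(\left(-36\right) \frac{1}{112} + 21 \left(- \frac{1}{171}\right)\right)} + \frac{14897}{-8280} = - \frac{47455}{68 \left(- \frac{9}{28} - \frac{7}{57}\right)} + 14897 \left(- \frac{1}{8280}\right) = - \frac{47455}{68 \left(- \frac{709}{1596}\right)} - \frac{14897}{8280} = - \frac{47455}{- \frac{12053}{399}} - \frac{14897}{8280} = \left(-47455\right) \left(- \frac{399}{12053}\right) - \frac{14897}{8280} = \frac{18934545}{12053} - \frac{14897}{8280} = \frac{156598479059}{99798840}$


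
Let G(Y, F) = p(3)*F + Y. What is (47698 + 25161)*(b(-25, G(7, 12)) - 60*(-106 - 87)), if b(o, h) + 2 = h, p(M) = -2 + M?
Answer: 844945823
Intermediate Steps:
G(Y, F) = F + Y (G(Y, F) = (-2 + 3)*F + Y = 1*F + Y = F + Y)
b(o, h) = -2 + h
(47698 + 25161)*(b(-25, G(7, 12)) - 60*(-106 - 87)) = (47698 + 25161)*((-2 + (12 + 7)) - 60*(-106 - 87)) = 72859*((-2 + 19) - 60*(-193)) = 72859*(17 + 11580) = 72859*11597 = 844945823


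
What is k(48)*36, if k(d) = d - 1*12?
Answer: 1296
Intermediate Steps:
k(d) = -12 + d (k(d) = d - 12 = -12 + d)
k(48)*36 = (-12 + 48)*36 = 36*36 = 1296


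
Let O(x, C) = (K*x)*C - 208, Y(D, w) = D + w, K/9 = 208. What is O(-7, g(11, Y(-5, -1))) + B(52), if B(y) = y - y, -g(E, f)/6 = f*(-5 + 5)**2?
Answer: -208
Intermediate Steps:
K = 1872 (K = 9*208 = 1872)
g(E, f) = 0 (g(E, f) = -6*f*(-5 + 5)**2 = -6*f*0**2 = -6*f*0 = -6*0 = 0)
O(x, C) = -208 + 1872*C*x (O(x, C) = (1872*x)*C - 208 = 1872*C*x - 208 = -208 + 1872*C*x)
B(y) = 0
O(-7, g(11, Y(-5, -1))) + B(52) = (-208 + 1872*0*(-7)) + 0 = (-208 + 0) + 0 = -208 + 0 = -208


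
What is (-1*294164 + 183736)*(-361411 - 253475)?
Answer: 67900631208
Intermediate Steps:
(-1*294164 + 183736)*(-361411 - 253475) = (-294164 + 183736)*(-614886) = -110428*(-614886) = 67900631208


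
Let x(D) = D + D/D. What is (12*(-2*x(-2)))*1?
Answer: 24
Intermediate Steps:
x(D) = 1 + D (x(D) = D + 1 = 1 + D)
(12*(-2*x(-2)))*1 = (12*(-2*(1 - 2)))*1 = (12*(-2*(-1)))*1 = (12*2)*1 = 24*1 = 24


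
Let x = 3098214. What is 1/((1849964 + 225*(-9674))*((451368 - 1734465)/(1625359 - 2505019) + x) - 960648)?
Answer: -146610/148390516282295477 ≈ -9.8800e-13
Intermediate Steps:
1/((1849964 + 225*(-9674))*((451368 - 1734465)/(1625359 - 2505019) + x) - 960648) = 1/((1849964 + 225*(-9674))*((451368 - 1734465)/(1625359 - 2505019) + 3098214) - 960648) = 1/((1849964 - 2176650)*(-1283097/(-879660) + 3098214) - 960648) = 1/(-326686*(-1283097*(-1/879660) + 3098214) - 960648) = 1/(-326686*(427699/293220 + 3098214) - 960648) = 1/(-326686*908458736779/293220 - 960648) = 1/(-148390375441692197/146610 - 960648) = 1/(-148390516282295477/146610) = -146610/148390516282295477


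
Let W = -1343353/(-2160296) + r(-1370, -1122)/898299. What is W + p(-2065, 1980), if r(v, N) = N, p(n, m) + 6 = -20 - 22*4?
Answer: -73341049719007/646863912168 ≈ -113.38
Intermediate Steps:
p(n, m) = -114 (p(n, m) = -6 + (-20 - 22*4) = -6 + (-20 - 88) = -6 - 108 = -114)
W = 401436268145/646863912168 (W = -1343353/(-2160296) - 1122/898299 = -1343353*(-1/2160296) - 1122*1/898299 = 1343353/2160296 - 374/299433 = 401436268145/646863912168 ≈ 0.62059)
W + p(-2065, 1980) = 401436268145/646863912168 - 114 = -73341049719007/646863912168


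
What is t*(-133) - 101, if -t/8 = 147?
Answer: 156307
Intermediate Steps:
t = -1176 (t = -8*147 = -1176)
t*(-133) - 101 = -1176*(-133) - 101 = 156408 - 101 = 156307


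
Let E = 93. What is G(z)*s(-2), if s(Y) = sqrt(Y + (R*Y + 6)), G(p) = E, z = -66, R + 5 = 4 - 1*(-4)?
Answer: 93*I*sqrt(2) ≈ 131.52*I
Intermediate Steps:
R = 3 (R = -5 + (4 - 1*(-4)) = -5 + (4 + 4) = -5 + 8 = 3)
G(p) = 93
s(Y) = sqrt(6 + 4*Y) (s(Y) = sqrt(Y + (3*Y + 6)) = sqrt(Y + (6 + 3*Y)) = sqrt(6 + 4*Y))
G(z)*s(-2) = 93*sqrt(6 + 4*(-2)) = 93*sqrt(6 - 8) = 93*sqrt(-2) = 93*(I*sqrt(2)) = 93*I*sqrt(2)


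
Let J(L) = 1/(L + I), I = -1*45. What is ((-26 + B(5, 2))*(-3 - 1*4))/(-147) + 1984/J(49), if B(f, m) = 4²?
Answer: 166646/21 ≈ 7935.5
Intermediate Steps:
I = -45
B(f, m) = 16
J(L) = 1/(-45 + L) (J(L) = 1/(L - 45) = 1/(-45 + L))
((-26 + B(5, 2))*(-3 - 1*4))/(-147) + 1984/J(49) = ((-26 + 16)*(-3 - 1*4))/(-147) + 1984/(1/(-45 + 49)) = -10*(-3 - 4)*(-1/147) + 1984/(1/4) = -10*(-7)*(-1/147) + 1984/(¼) = 70*(-1/147) + 1984*4 = -10/21 + 7936 = 166646/21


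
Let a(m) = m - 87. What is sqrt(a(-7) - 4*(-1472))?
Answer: sqrt(5794) ≈ 76.118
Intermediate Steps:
a(m) = -87 + m
sqrt(a(-7) - 4*(-1472)) = sqrt((-87 - 7) - 4*(-1472)) = sqrt(-94 + 5888) = sqrt(5794)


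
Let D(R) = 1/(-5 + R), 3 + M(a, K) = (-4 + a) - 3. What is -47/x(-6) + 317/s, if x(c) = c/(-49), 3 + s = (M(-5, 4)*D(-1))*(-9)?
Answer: -13473/34 ≈ -396.26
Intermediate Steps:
M(a, K) = -10 + a (M(a, K) = -3 + ((-4 + a) - 3) = -3 + (-7 + a) = -10 + a)
s = -51/2 (s = -3 + ((-10 - 5)/(-5 - 1))*(-9) = -3 - 15/(-6)*(-9) = -3 - 15*(-1/6)*(-9) = -3 + (5/2)*(-9) = -3 - 45/2 = -51/2 ≈ -25.500)
x(c) = -c/49 (x(c) = c*(-1/49) = -c/49)
-47/x(-6) + 317/s = -47/((-1/49*(-6))) + 317/(-51/2) = -47/6/49 + 317*(-2/51) = -47*49/6 - 634/51 = -2303/6 - 634/51 = -13473/34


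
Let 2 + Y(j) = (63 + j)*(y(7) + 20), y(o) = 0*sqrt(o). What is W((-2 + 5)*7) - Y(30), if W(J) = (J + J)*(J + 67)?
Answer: 1838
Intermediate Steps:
y(o) = 0
W(J) = 2*J*(67 + J) (W(J) = (2*J)*(67 + J) = 2*J*(67 + J))
Y(j) = 1258 + 20*j (Y(j) = -2 + (63 + j)*(0 + 20) = -2 + (63 + j)*20 = -2 + (1260 + 20*j) = 1258 + 20*j)
W((-2 + 5)*7) - Y(30) = 2*((-2 + 5)*7)*(67 + (-2 + 5)*7) - (1258 + 20*30) = 2*(3*7)*(67 + 3*7) - (1258 + 600) = 2*21*(67 + 21) - 1*1858 = 2*21*88 - 1858 = 3696 - 1858 = 1838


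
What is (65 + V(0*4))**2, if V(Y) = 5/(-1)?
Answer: 3600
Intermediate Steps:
V(Y) = -5 (V(Y) = 5*(-1) = -5)
(65 + V(0*4))**2 = (65 - 5)**2 = 60**2 = 3600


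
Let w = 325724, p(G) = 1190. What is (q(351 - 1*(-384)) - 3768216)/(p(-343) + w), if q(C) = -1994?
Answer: -1885105/163457 ≈ -11.533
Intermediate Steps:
(q(351 - 1*(-384)) - 3768216)/(p(-343) + w) = (-1994 - 3768216)/(1190 + 325724) = -3770210/326914 = -3770210*1/326914 = -1885105/163457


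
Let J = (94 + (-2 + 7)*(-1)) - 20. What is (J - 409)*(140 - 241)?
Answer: 34340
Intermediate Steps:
J = 69 (J = (94 + 5*(-1)) - 20 = (94 - 5) - 20 = 89 - 20 = 69)
(J - 409)*(140 - 241) = (69 - 409)*(140 - 241) = -340*(-101) = 34340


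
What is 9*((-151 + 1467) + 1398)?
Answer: 24426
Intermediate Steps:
9*((-151 + 1467) + 1398) = 9*(1316 + 1398) = 9*2714 = 24426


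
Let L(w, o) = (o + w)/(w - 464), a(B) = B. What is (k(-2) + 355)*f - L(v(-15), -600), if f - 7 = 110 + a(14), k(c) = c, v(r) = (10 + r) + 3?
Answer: 10774318/233 ≈ 46242.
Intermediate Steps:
v(r) = 13 + r
L(w, o) = (o + w)/(-464 + w)
f = 131 (f = 7 + (110 + 14) = 7 + 124 = 131)
(k(-2) + 355)*f - L(v(-15), -600) = (-2 + 355)*131 - (-600 + (13 - 15))/(-464 + (13 - 15)) = 353*131 - (-600 - 2)/(-464 - 2) = 46243 - (-602)/(-466) = 46243 - (-1)*(-602)/466 = 46243 - 1*301/233 = 46243 - 301/233 = 10774318/233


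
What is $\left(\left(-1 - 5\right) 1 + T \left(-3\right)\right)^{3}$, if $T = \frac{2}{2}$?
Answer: $-729$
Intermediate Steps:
$T = 1$ ($T = 2 \cdot \frac{1}{2} = 1$)
$\left(\left(-1 - 5\right) 1 + T \left(-3\right)\right)^{3} = \left(\left(-1 - 5\right) 1 + 1 \left(-3\right)\right)^{3} = \left(\left(-6\right) 1 - 3\right)^{3} = \left(-6 - 3\right)^{3} = \left(-9\right)^{3} = -729$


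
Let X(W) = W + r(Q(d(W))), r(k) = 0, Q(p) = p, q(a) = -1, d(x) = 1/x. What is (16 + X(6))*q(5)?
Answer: -22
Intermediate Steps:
d(x) = 1/x
X(W) = W (X(W) = W + 0 = W)
(16 + X(6))*q(5) = (16 + 6)*(-1) = 22*(-1) = -22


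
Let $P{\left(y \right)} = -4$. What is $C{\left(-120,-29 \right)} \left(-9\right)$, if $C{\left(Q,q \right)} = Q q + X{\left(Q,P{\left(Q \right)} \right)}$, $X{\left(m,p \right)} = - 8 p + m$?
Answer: $-30528$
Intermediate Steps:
$X{\left(m,p \right)} = m - 8 p$
$C{\left(Q,q \right)} = 32 + Q + Q q$ ($C{\left(Q,q \right)} = Q q + \left(Q - -32\right) = Q q + \left(Q + 32\right) = Q q + \left(32 + Q\right) = 32 + Q + Q q$)
$C{\left(-120,-29 \right)} \left(-9\right) = \left(32 - 120 - -3480\right) \left(-9\right) = \left(32 - 120 + 3480\right) \left(-9\right) = 3392 \left(-9\right) = -30528$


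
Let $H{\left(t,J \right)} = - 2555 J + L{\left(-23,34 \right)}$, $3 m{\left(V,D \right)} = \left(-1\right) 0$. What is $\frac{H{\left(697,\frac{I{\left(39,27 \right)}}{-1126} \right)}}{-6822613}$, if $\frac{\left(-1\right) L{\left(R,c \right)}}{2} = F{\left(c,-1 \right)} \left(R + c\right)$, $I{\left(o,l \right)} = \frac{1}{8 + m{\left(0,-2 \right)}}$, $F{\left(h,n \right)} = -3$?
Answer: $- \frac{597083}{61458097904} \approx -9.7153 \cdot 10^{-6}$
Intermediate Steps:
$m{\left(V,D \right)} = 0$ ($m{\left(V,D \right)} = \frac{\left(-1\right) 0}{3} = \frac{1}{3} \cdot 0 = 0$)
$I{\left(o,l \right)} = \frac{1}{8}$ ($I{\left(o,l \right)} = \frac{1}{8 + 0} = \frac{1}{8}$)
$L{\left(R,c \right)} = 6 R + 6 c$ ($L{\left(R,c \right)} = - 2 \left(- 3 \left(R + c\right)\right) = - 2 \left(- 3 R - 3 c\right) = 6 R + 6 c$)
$H{\left(t,J \right)} = 66 - 2555 J$ ($H{\left(t,J \right)} = - 2555 J + \left(6 \left(-23\right) + 6 \cdot 34\right) = - 2555 J + \left(-138 + 204\right) = - 2555 J + 66 = 66 - 2555 J$)
$\frac{H{\left(697,\frac{I{\left(39,27 \right)}}{-1126} \right)}}{-6822613} = \frac{66 - 2555 \frac{1}{8 \left(-1126\right)}}{-6822613} = \left(66 - 2555 \cdot \frac{1}{8} \left(- \frac{1}{1126}\right)\right) \left(- \frac{1}{6822613}\right) = \left(66 - - \frac{2555}{9008}\right) \left(- \frac{1}{6822613}\right) = \left(66 + \frac{2555}{9008}\right) \left(- \frac{1}{6822613}\right) = \frac{597083}{9008} \left(- \frac{1}{6822613}\right) = - \frac{597083}{61458097904}$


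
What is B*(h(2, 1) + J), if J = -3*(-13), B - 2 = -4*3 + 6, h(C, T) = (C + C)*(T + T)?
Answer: -188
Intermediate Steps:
h(C, T) = 4*C*T (h(C, T) = (2*C)*(2*T) = 4*C*T)
B = -4 (B = 2 + (-4*3 + 6) = 2 + (-12 + 6) = 2 - 6 = -4)
J = 39
B*(h(2, 1) + J) = -4*(4*2*1 + 39) = -4*(8 + 39) = -4*47 = -188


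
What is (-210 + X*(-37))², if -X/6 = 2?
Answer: 54756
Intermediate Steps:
X = -12 (X = -6*2 = -12)
(-210 + X*(-37))² = (-210 - 12*(-37))² = (-210 + 444)² = 234² = 54756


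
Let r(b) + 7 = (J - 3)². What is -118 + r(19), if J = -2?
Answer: -100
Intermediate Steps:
r(b) = 18 (r(b) = -7 + (-2 - 3)² = -7 + (-5)² = -7 + 25 = 18)
-118 + r(19) = -118 + 18 = -100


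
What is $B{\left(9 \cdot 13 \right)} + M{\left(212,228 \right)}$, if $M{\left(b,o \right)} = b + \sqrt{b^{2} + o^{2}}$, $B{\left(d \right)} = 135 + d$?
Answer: $464 + 4 \sqrt{6058} \approx 775.33$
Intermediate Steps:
$B{\left(9 \cdot 13 \right)} + M{\left(212,228 \right)} = \left(135 + 9 \cdot 13\right) + \left(212 + \sqrt{212^{2} + 228^{2}}\right) = \left(135 + 117\right) + \left(212 + \sqrt{44944 + 51984}\right) = 252 + \left(212 + \sqrt{96928}\right) = 252 + \left(212 + 4 \sqrt{6058}\right) = 464 + 4 \sqrt{6058}$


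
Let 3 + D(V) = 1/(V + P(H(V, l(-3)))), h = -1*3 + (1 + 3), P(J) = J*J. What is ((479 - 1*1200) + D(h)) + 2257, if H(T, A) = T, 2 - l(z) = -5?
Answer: 3067/2 ≈ 1533.5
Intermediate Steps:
l(z) = 7 (l(z) = 2 - 1*(-5) = 2 + 5 = 7)
P(J) = J²
h = 1 (h = -3 + 4 = 1)
D(V) = -3 + 1/(V + V²)
((479 - 1*1200) + D(h)) + 2257 = ((479 - 1*1200) + (1 - 3*1 - 3*1²)/(1*(1 + 1))) + 2257 = ((479 - 1200) + 1*(1 - 3 - 3*1)/2) + 2257 = (-721 + 1*(½)*(1 - 3 - 3)) + 2257 = (-721 + 1*(½)*(-5)) + 2257 = (-721 - 5/2) + 2257 = -1447/2 + 2257 = 3067/2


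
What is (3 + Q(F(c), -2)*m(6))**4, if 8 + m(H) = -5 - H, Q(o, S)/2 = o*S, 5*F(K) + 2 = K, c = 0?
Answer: 352275361/625 ≈ 5.6364e+5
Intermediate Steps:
F(K) = -2/5 + K/5
Q(o, S) = 2*S*o (Q(o, S) = 2*(o*S) = 2*(S*o) = 2*S*o)
m(H) = -13 - H (m(H) = -8 + (-5 - H) = -13 - H)
(3 + Q(F(c), -2)*m(6))**4 = (3 + (2*(-2)*(-2/5 + (1/5)*0))*(-13 - 1*6))**4 = (3 + (2*(-2)*(-2/5 + 0))*(-13 - 6))**4 = (3 + (2*(-2)*(-2/5))*(-19))**4 = (3 + (8/5)*(-19))**4 = (3 - 152/5)**4 = (-137/5)**4 = 352275361/625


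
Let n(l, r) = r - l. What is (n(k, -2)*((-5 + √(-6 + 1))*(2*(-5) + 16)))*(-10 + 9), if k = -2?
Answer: 0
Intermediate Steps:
(n(k, -2)*((-5 + √(-6 + 1))*(2*(-5) + 16)))*(-10 + 9) = ((-2 - 1*(-2))*((-5 + √(-6 + 1))*(2*(-5) + 16)))*(-10 + 9) = ((-2 + 2)*((-5 + √(-5))*(-10 + 16)))*(-1) = (0*((-5 + I*√5)*6))*(-1) = (0*(-30 + 6*I*√5))*(-1) = 0*(-1) = 0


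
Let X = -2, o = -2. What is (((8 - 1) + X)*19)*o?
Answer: -190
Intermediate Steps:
(((8 - 1) + X)*19)*o = (((8 - 1) - 2)*19)*(-2) = ((7 - 2)*19)*(-2) = (5*19)*(-2) = 95*(-2) = -190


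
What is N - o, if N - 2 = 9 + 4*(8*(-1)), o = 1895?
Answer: -1916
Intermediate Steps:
N = -21 (N = 2 + (9 + 4*(8*(-1))) = 2 + (9 + 4*(-8)) = 2 + (9 - 32) = 2 - 23 = -21)
N - o = -21 - 1*1895 = -21 - 1895 = -1916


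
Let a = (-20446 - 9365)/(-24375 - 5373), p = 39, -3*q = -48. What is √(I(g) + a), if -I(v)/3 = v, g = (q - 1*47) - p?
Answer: √5186804263/4958 ≈ 14.526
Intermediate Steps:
q = 16 (q = -⅓*(-48) = 16)
g = -70 (g = (16 - 1*47) - 1*39 = (16 - 47) - 39 = -31 - 39 = -70)
I(v) = -3*v
a = 9937/9916 (a = -29811/(-29748) = -29811*(-1/29748) = 9937/9916 ≈ 1.0021)
√(I(g) + a) = √(-3*(-70) + 9937/9916) = √(210 + 9937/9916) = √(2092297/9916) = √5186804263/4958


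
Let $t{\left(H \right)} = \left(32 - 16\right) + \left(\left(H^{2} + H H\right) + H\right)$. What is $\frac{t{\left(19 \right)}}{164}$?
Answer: $\frac{757}{164} \approx 4.6159$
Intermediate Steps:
$t{\left(H \right)} = 16 + H + 2 H^{2}$ ($t{\left(H \right)} = 16 + \left(\left(H^{2} + H^{2}\right) + H\right) = 16 + \left(2 H^{2} + H\right) = 16 + \left(H + 2 H^{2}\right) = 16 + H + 2 H^{2}$)
$\frac{t{\left(19 \right)}}{164} = \frac{16 + 19 + 2 \cdot 19^{2}}{164} = \left(16 + 19 + 2 \cdot 361\right) \frac{1}{164} = \left(16 + 19 + 722\right) \frac{1}{164} = 757 \cdot \frac{1}{164} = \frac{757}{164}$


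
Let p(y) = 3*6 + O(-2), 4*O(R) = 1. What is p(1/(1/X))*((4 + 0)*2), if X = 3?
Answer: 146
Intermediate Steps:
O(R) = ¼ (O(R) = (¼)*1 = ¼)
p(y) = 73/4 (p(y) = 3*6 + ¼ = 18 + ¼ = 73/4)
p(1/(1/X))*((4 + 0)*2) = 73*((4 + 0)*2)/4 = 73*(4*2)/4 = (73/4)*8 = 146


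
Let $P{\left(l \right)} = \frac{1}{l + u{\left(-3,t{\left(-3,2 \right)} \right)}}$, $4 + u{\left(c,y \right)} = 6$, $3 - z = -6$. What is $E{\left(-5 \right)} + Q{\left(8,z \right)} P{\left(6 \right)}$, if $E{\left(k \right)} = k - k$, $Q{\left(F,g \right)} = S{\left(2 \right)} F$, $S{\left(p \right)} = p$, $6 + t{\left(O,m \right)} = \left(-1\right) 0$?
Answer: $2$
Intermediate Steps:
$z = 9$ ($z = 3 - -6 = 3 + 6 = 9$)
$t{\left(O,m \right)} = -6$ ($t{\left(O,m \right)} = -6 - 0 = -6 + 0 = -6$)
$u{\left(c,y \right)} = 2$ ($u{\left(c,y \right)} = -4 + 6 = 2$)
$Q{\left(F,g \right)} = 2 F$
$E{\left(k \right)} = 0$
$P{\left(l \right)} = \frac{1}{2 + l}$ ($P{\left(l \right)} = \frac{1}{l + 2} = \frac{1}{2 + l}$)
$E{\left(-5 \right)} + Q{\left(8,z \right)} P{\left(6 \right)} = 0 + \frac{2 \cdot 8}{2 + 6} = 0 + \frac{16}{8} = 0 + 16 \cdot \frac{1}{8} = 0 + 2 = 2$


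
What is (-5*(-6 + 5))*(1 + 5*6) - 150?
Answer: 5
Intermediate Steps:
(-5*(-6 + 5))*(1 + 5*6) - 150 = (-5*(-1))*(1 + 30) - 150 = 5*31 - 150 = 155 - 150 = 5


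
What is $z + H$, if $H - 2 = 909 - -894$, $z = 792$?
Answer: $2597$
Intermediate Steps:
$H = 1805$ ($H = 2 + \left(909 - -894\right) = 2 + \left(909 + 894\right) = 2 + 1803 = 1805$)
$z + H = 792 + 1805 = 2597$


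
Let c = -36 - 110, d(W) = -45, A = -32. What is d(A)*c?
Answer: 6570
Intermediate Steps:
c = -146
d(A)*c = -45*(-146) = 6570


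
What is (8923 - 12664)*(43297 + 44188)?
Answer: -327281385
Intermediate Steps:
(8923 - 12664)*(43297 + 44188) = -3741*87485 = -327281385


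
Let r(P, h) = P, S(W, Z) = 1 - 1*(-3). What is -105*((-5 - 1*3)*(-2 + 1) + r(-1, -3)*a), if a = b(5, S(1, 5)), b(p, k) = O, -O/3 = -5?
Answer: 735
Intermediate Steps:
S(W, Z) = 4 (S(W, Z) = 1 + 3 = 4)
O = 15 (O = -3*(-5) = 15)
b(p, k) = 15
a = 15
-105*((-5 - 1*3)*(-2 + 1) + r(-1, -3)*a) = -105*((-5 - 1*3)*(-2 + 1) - 1*15) = -105*((-5 - 3)*(-1) - 15) = -105*(-8*(-1) - 15) = -105*(8 - 15) = -105*(-7) = 735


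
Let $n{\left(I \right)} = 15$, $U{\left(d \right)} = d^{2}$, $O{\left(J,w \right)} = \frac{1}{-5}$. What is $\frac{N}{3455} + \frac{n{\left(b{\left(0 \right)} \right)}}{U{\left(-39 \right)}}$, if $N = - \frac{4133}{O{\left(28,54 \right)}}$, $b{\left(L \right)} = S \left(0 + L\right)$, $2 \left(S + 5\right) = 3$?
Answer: $\frac{2098886}{350337} \approx 5.9911$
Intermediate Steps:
$O{\left(J,w \right)} = - \frac{1}{5}$
$S = - \frac{7}{2}$ ($S = -5 + \frac{1}{2} \cdot 3 = -5 + \frac{3}{2} = - \frac{7}{2} \approx -3.5$)
$b{\left(L \right)} = - \frac{7 L}{2}$ ($b{\left(L \right)} = - \frac{7 \left(0 + L\right)}{2} = - \frac{7 L}{2}$)
$N = 20665$ ($N = - \frac{4133}{- \frac{1}{5}} = \left(-4133\right) \left(-5\right) = 20665$)
$\frac{N}{3455} + \frac{n{\left(b{\left(0 \right)} \right)}}{U{\left(-39 \right)}} = \frac{20665}{3455} + \frac{15}{\left(-39\right)^{2}} = 20665 \cdot \frac{1}{3455} + \frac{15}{1521} = \frac{4133}{691} + 15 \cdot \frac{1}{1521} = \frac{4133}{691} + \frac{5}{507} = \frac{2098886}{350337}$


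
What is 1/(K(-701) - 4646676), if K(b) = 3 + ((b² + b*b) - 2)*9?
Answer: 1/4198527 ≈ 2.3818e-7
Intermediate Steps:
K(b) = -15 + 18*b² (K(b) = 3 + ((b² + b²) - 2)*9 = 3 + (2*b² - 2)*9 = 3 + (-2 + 2*b²)*9 = 3 + (-18 + 18*b²) = -15 + 18*b²)
1/(K(-701) - 4646676) = 1/((-15 + 18*(-701)²) - 4646676) = 1/((-15 + 18*491401) - 4646676) = 1/((-15 + 8845218) - 4646676) = 1/(8845203 - 4646676) = 1/4198527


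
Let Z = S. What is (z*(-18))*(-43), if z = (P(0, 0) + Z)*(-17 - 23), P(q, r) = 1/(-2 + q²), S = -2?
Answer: 77400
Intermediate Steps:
Z = -2
z = 100 (z = (1/(-2 + 0²) - 2)*(-17 - 23) = (1/(-2 + 0) - 2)*(-40) = (1/(-2) - 2)*(-40) = (-½ - 2)*(-40) = -5/2*(-40) = 100)
(z*(-18))*(-43) = (100*(-18))*(-43) = -1800*(-43) = 77400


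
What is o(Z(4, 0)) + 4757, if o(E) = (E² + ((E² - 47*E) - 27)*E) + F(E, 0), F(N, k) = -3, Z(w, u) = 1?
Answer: 4682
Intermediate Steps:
o(E) = -3 + E² + E*(-27 + E² - 47*E) (o(E) = (E² + ((E² - 47*E) - 27)*E) - 3 = (E² + (-27 + E² - 47*E)*E) - 3 = (E² + E*(-27 + E² - 47*E)) - 3 = -3 + E² + E*(-27 + E² - 47*E))
o(Z(4, 0)) + 4757 = (-3 + 1³ - 46*1² - 27*1) + 4757 = (-3 + 1 - 46*1 - 27) + 4757 = (-3 + 1 - 46 - 27) + 4757 = -75 + 4757 = 4682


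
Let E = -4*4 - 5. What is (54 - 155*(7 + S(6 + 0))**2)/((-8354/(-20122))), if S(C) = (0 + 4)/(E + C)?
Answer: -3157151861/187965 ≈ -16797.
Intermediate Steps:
E = -21 (E = -16 - 5 = -21)
S(C) = 4/(-21 + C) (S(C) = (0 + 4)/(-21 + C) = 4/(-21 + C))
(54 - 155*(7 + S(6 + 0))**2)/((-8354/(-20122))) = (54 - 155*(7 + 4/(-21 + (6 + 0)))**2)/((-8354/(-20122))) = (54 - 155*(7 + 4/(-21 + 6))**2)/((-8354*(-1/20122))) = (54 - 155*(7 + 4/(-15))**2)/(4177/10061) = (54 - 155*(7 + 4*(-1/15))**2)*(10061/4177) = (54 - 155*(7 - 4/15)**2)*(10061/4177) = (54 - 155*(101/15)**2)*(10061/4177) = (54 - 155*10201/225)*(10061/4177) = (54 - 316231/45)*(10061/4177) = -313801/45*10061/4177 = -3157151861/187965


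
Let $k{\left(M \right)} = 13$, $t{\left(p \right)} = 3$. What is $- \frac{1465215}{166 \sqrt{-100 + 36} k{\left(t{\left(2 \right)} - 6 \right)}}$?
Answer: $\frac{1465215 i}{17264} \approx 84.871 i$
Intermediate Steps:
$- \frac{1465215}{166 \sqrt{-100 + 36} k{\left(t{\left(2 \right)} - 6 \right)}} = - \frac{1465215}{166 \sqrt{-100 + 36} \cdot 13} = - \frac{1465215}{166 \sqrt{-64} \cdot 13} = - \frac{1465215}{166 \cdot 8 i 13} = - \frac{1465215}{1328 i 13} = - \frac{1465215}{17264 i} = - 1465215 \left(- \frac{i}{17264}\right) = \frac{1465215 i}{17264}$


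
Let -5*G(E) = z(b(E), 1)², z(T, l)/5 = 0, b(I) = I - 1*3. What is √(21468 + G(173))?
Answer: 2*√5367 ≈ 146.52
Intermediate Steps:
b(I) = -3 + I (b(I) = I - 3 = -3 + I)
z(T, l) = 0 (z(T, l) = 5*0 = 0)
G(E) = 0 (G(E) = -⅕*0² = -⅕*0 = 0)
√(21468 + G(173)) = √(21468 + 0) = √21468 = 2*√5367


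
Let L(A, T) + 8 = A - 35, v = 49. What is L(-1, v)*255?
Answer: -11220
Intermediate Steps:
L(A, T) = -43 + A (L(A, T) = -8 + (A - 35) = -8 + (-35 + A) = -43 + A)
L(-1, v)*255 = (-43 - 1)*255 = -44*255 = -11220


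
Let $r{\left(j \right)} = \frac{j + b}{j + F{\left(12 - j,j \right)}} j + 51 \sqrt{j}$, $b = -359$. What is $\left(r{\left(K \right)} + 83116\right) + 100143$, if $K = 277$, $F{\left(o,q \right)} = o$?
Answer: $\frac{1088197}{6} + 51 \sqrt{277} \approx 1.8222 \cdot 10^{5}$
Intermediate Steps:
$r{\left(j \right)} = 51 \sqrt{j} + j \left(- \frac{359}{12} + \frac{j}{12}\right)$ ($r{\left(j \right)} = \frac{j - 359}{j - \left(-12 + j\right)} j + 51 \sqrt{j} = \frac{-359 + j}{12} j + 51 \sqrt{j} = \left(-359 + j\right) \frac{1}{12} j + 51 \sqrt{j} = \left(- \frac{359}{12} + \frac{j}{12}\right) j + 51 \sqrt{j} = j \left(- \frac{359}{12} + \frac{j}{12}\right) + 51 \sqrt{j} = 51 \sqrt{j} + j \left(- \frac{359}{12} + \frac{j}{12}\right)$)
$\left(r{\left(K \right)} + 83116\right) + 100143 = \left(\left(51 \sqrt{277} - \frac{99443}{12} + \frac{277^{2}}{12}\right) + 83116\right) + 100143 = \left(\left(51 \sqrt{277} - \frac{99443}{12} + \frac{1}{12} \cdot 76729\right) + 83116\right) + 100143 = \left(\left(51 \sqrt{277} - \frac{99443}{12} + \frac{76729}{12}\right) + 83116\right) + 100143 = \left(\left(- \frac{11357}{6} + 51 \sqrt{277}\right) + 83116\right) + 100143 = \left(\frac{487339}{6} + 51 \sqrt{277}\right) + 100143 = \frac{1088197}{6} + 51 \sqrt{277}$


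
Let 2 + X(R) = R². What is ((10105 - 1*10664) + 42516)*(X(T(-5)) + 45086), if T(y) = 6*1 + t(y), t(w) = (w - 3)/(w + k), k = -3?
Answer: 1893645281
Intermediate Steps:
t(w) = 1 (t(w) = (w - 3)/(w - 3) = (-3 + w)/(-3 + w) = 1)
T(y) = 7 (T(y) = 6*1 + 1 = 6 + 1 = 7)
X(R) = -2 + R²
((10105 - 1*10664) + 42516)*(X(T(-5)) + 45086) = ((10105 - 1*10664) + 42516)*((-2 + 7²) + 45086) = ((10105 - 10664) + 42516)*((-2 + 49) + 45086) = (-559 + 42516)*(47 + 45086) = 41957*45133 = 1893645281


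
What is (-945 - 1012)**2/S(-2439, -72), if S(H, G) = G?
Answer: -3829849/72 ≈ -53192.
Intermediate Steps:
(-945 - 1012)**2/S(-2439, -72) = (-945 - 1012)**2/(-72) = (-1957)**2*(-1/72) = 3829849*(-1/72) = -3829849/72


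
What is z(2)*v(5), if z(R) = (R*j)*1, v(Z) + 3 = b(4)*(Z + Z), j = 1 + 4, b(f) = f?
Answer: 370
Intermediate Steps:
j = 5
v(Z) = -3 + 8*Z (v(Z) = -3 + 4*(Z + Z) = -3 + 4*(2*Z) = -3 + 8*Z)
z(R) = 5*R (z(R) = (R*5)*1 = (5*R)*1 = 5*R)
z(2)*v(5) = (5*2)*(-3 + 8*5) = 10*(-3 + 40) = 10*37 = 370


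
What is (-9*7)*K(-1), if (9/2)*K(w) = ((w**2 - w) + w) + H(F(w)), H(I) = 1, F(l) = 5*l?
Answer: -28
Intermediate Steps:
K(w) = 2/9 + 2*w**2/9 (K(w) = 2*(((w**2 - w) + w) + 1)/9 = 2*(w**2 + 1)/9 = 2*(1 + w**2)/9 = 2/9 + 2*w**2/9)
(-9*7)*K(-1) = (-9*7)*(2/9 + (2/9)*(-1)**2) = -63*(2/9 + (2/9)*1) = -63*(2/9 + 2/9) = -63*4/9 = -28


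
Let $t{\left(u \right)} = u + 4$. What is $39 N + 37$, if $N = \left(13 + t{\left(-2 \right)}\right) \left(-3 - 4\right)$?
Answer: $-4058$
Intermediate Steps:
$t{\left(u \right)} = 4 + u$
$N = -105$ ($N = \left(13 + \left(4 - 2\right)\right) \left(-3 - 4\right) = \left(13 + 2\right) \left(-7\right) = 15 \left(-7\right) = -105$)
$39 N + 37 = 39 \left(-105\right) + 37 = -4095 + 37 = -4058$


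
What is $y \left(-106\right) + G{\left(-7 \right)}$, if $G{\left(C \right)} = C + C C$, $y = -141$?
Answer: $14988$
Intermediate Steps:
$G{\left(C \right)} = C + C^{2}$
$y \left(-106\right) + G{\left(-7 \right)} = \left(-141\right) \left(-106\right) - 7 \left(1 - 7\right) = 14946 - -42 = 14946 + 42 = 14988$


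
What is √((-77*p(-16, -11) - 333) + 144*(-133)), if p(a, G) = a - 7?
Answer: I*√17714 ≈ 133.09*I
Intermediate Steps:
p(a, G) = -7 + a
√((-77*p(-16, -11) - 333) + 144*(-133)) = √((-77*(-7 - 16) - 333) + 144*(-133)) = √((-77*(-23) - 333) - 19152) = √((1771 - 333) - 19152) = √(1438 - 19152) = √(-17714) = I*√17714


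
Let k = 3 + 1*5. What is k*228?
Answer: 1824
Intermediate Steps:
k = 8 (k = 3 + 5 = 8)
k*228 = 8*228 = 1824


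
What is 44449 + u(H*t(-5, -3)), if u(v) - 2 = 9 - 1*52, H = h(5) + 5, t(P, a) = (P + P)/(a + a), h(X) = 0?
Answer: 44408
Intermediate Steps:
t(P, a) = P/a (t(P, a) = (2*P)/((2*a)) = (2*P)*(1/(2*a)) = P/a)
H = 5 (H = 0 + 5 = 5)
u(v) = -41 (u(v) = 2 + (9 - 1*52) = 2 + (9 - 52) = 2 - 43 = -41)
44449 + u(H*t(-5, -3)) = 44449 - 41 = 44408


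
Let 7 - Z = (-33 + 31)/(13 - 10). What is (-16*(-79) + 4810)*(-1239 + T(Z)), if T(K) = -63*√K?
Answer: -7525686 - 127554*√69 ≈ -8.5852e+6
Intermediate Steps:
Z = 23/3 (Z = 7 - (-33 + 31)/(13 - 10) = 7 - (-2)/3 = 7 - 1*(-⅔) = 7 + ⅔ = 23/3 ≈ 7.6667)
(-16*(-79) + 4810)*(-1239 + T(Z)) = (-16*(-79) + 4810)*(-1239 - 21*√69) = (1264 + 4810)*(-1239 - 21*√69) = 6074*(-1239 - 21*√69) = -7525686 - 127554*√69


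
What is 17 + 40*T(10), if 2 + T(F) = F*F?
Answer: 3937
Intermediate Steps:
T(F) = -2 + F**2 (T(F) = -2 + F*F = -2 + F**2)
17 + 40*T(10) = 17 + 40*(-2 + 10**2) = 17 + 40*(-2 + 100) = 17 + 40*98 = 17 + 3920 = 3937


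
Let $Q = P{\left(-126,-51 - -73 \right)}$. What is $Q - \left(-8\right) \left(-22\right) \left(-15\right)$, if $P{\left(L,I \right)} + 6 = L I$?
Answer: $-138$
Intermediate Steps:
$P{\left(L,I \right)} = -6 + I L$ ($P{\left(L,I \right)} = -6 + L I = -6 + I L$)
$Q = -2778$ ($Q = -6 + \left(-51 - -73\right) \left(-126\right) = -6 + \left(-51 + 73\right) \left(-126\right) = -6 + 22 \left(-126\right) = -6 - 2772 = -2778$)
$Q - \left(-8\right) \left(-22\right) \left(-15\right) = -2778 - \left(-8\right) \left(-22\right) \left(-15\right) = -2778 - 176 \left(-15\right) = -2778 - -2640 = -2778 + 2640 = -138$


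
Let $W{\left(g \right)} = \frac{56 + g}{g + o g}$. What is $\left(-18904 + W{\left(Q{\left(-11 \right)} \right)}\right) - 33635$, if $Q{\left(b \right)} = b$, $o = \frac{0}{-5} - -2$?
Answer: $- \frac{577944}{11} \approx -52540.0$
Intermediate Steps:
$o = 2$ ($o = 0 \left(- \frac{1}{5}\right) + 2 = 0 + 2 = 2$)
$W{\left(g \right)} = \frac{56 + g}{3 g}$ ($W{\left(g \right)} = \frac{56 + g}{g + 2 g} = \frac{56 + g}{3 g}$)
$\left(-18904 + W{\left(Q{\left(-11 \right)} \right)}\right) - 33635 = \left(-18904 + \frac{56 - 11}{3 \left(-11\right)}\right) - 33635 = \left(-18904 + \frac{1}{3} \left(- \frac{1}{11}\right) 45\right) - 33635 = \left(-18904 - \frac{15}{11}\right) - 33635 = - \frac{207959}{11} - 33635 = - \frac{577944}{11}$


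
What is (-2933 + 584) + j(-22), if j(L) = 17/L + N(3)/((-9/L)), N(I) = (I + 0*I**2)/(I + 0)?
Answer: -464771/198 ≈ -2347.3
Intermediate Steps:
N(I) = 1 (N(I) = (I + 0)/I = I/I = 1)
j(L) = 17/L - L/9 (j(L) = 17/L + 1/(-9/L) = 17/L + 1*(-L/9) = 17/L - L/9)
(-2933 + 584) + j(-22) = (-2933 + 584) + (17/(-22) - 1/9*(-22)) = -2349 + (17*(-1/22) + 22/9) = -2349 + (-17/22 + 22/9) = -2349 + 331/198 = -464771/198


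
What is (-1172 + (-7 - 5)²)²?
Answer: 1056784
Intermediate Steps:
(-1172 + (-7 - 5)²)² = (-1172 + (-12)²)² = (-1172 + 144)² = (-1028)² = 1056784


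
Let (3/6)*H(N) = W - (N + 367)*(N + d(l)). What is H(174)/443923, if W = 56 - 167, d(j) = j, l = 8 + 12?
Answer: -210130/443923 ≈ -0.47335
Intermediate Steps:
l = 20
W = -111
H(N) = -222 - 2*(20 + N)*(367 + N) (H(N) = 2*(-111 - (N + 367)*(N + 20)) = 2*(-111 - (367 + N)*(20 + N)) = 2*(-111 - (20 + N)*(367 + N)) = -222 - 2*(20 + N)*(367 + N))
H(174)/443923 = (-14902 - 774*174 - 2*174²)/443923 = (-14902 - 134676 - 2*30276)*(1/443923) = (-14902 - 134676 - 60552)*(1/443923) = -210130*1/443923 = -210130/443923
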